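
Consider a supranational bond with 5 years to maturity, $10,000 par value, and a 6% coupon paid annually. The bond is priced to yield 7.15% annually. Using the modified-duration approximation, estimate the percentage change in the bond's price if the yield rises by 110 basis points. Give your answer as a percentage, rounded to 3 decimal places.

Periodic yield y = 0.0715. Modified duration first:
  t   CF        PV=CF/(1+0.0715)^t    t·PV
  1       600.00       559.9627       559.9627
  2       600.00       522.5970     1,045.1940
  3       600.00       487.7247     1,463.1740
  4       600.00       455.1793     1,820.7174
  5    10,600.00     7,504.9014    37,524.5068
  Σ                  9,530.3650    42,413.5548
P = 9,530.3650; D_Mac = 4.45036 yrs; D_mod = 4.45036/(1+0.0715) = 4.15339 yrs.
ΔP/P ≈ -D_mod · Δy = -4.15339 × (+0.011) = -0.045687 = -4.5687%.

-4.569%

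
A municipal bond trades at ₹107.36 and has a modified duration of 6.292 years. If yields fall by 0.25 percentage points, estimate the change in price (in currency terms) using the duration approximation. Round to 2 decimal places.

Duration approximation: ΔP/P ≈ -D_mod · Δy = -6.292 × (-0.0025) = +0.015730.
ΔP ≈ 107.36 × (+0.015730) = +1.6887728.

+₹1.69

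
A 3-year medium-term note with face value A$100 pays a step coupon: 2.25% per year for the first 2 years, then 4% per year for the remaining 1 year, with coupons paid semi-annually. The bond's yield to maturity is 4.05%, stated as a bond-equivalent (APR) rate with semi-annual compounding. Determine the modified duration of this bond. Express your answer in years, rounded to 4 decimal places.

2.8547 years

Periodic yield y = 0.02025. First find Macaulay duration:
  t   CF        PV=CF/(1+0.02025)^t    t·PV
  1        1.125         1.1027         1.1027
  2        1.125         1.0808         2.1616
  3        1.125         1.0593         3.1780
  4        1.125         1.0383         4.1532
  5        2.000         1.8092         9.0462
  6      102.000        90.4400       542.6400
  Σ                     96.5303       562.2817
P = 96.5303; Macaulay duration = 562.2817 / 96.5303 = 5.82492 half-year periods = 2.91246 years.
Modified duration = D_Mac / (1 + y) = 2.91246 / 1.02025 = 2.85465 years.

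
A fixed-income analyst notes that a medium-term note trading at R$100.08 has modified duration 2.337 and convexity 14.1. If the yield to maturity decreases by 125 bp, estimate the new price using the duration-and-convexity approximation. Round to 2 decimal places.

R$103.11

Duration effect: -D_mod·Δy = -2.337 × (-0.0125) = +0.0292125
Convexity effect: ½·C·(Δy)² = 0.5 × 14.1 × (-0.0125)² = +0.0011015625
ΔP/P ≈ +0.0292125 + 0.0011015625 = +0.0303140625
New price ≈ 100.08 × (1 + 0.0303140625) = 103.113831375.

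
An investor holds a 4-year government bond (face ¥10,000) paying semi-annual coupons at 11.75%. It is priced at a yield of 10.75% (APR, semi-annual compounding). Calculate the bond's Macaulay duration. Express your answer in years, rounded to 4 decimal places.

Periodic yield y = 0.05375. Discount each cash flow and weight by its period:
  t   CF        PV=CF/(1+0.05375)^t    t·PV
  1       587.50       557.5326       557.5326
  2       587.50       529.0938     1,058.1877
  3       587.50       502.1056     1,506.3169
  4       587.50       476.4941     1,905.9764
  5       587.50       452.1889     2,260.9447
  6       587.50       429.1235     2,574.7413
  7       587.50       407.2347     2,850.6428
  8    10,587.50     6,964.5446    55,716.3566
  Σ                 10,318.3179    68,430.6989
Price P = Σ PV = 10,318.3179.
Macaulay duration = Σ(t·PV) / P = 68,430.6989 / 10,318.3179 = 6.63196 half-year periods.
In years: 6.63196 / 2 = 3.31598 years.

3.3160 years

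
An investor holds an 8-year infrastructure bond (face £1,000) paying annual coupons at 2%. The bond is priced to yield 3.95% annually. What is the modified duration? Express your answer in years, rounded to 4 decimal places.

7.1425 years

Periodic yield y = 0.0395. First find Macaulay duration:
  t   CF        PV=CF/(1+0.0395)^t    t·PV
  1        20.00        19.2400        19.2400
  2        20.00        18.5089        37.0178
  3        20.00        17.8056        53.4168
  4        20.00        17.1290        68.5160
  5        20.00        16.4781        82.3906
  6        20.00        15.8520        95.1118
  7        20.00        15.2496       106.7472
  8     1,020.00       748.1768     5,985.4142
  Σ                    868.4400     6,447.8544
P = 868.4400; Macaulay duration = 6,447.8544 / 868.4400 = 7.42464 years.
Modified duration = D_Mac / (1 + y) = 7.42464 / 1.0395 = 7.14251 years.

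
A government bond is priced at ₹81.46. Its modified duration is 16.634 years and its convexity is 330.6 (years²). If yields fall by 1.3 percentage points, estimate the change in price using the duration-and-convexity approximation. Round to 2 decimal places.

+₹19.89

Duration effect: -D_mod·Δy = -16.634 × (-0.013) = +0.216242
Convexity effect: ½·C·(Δy)² = 0.5 × 330.6 × (-0.013)² = +0.0279357
ΔP/P ≈ +0.216242 + 0.0279357 = +0.2441777
ΔP ≈ 81.46 × (+0.2441777) = +19.890715442.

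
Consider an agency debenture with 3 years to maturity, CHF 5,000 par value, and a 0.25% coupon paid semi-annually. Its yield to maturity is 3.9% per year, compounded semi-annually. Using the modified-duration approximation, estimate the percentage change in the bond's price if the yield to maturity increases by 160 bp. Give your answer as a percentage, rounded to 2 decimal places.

Periodic yield y = 0.0195. Modified duration first:
  t   CF        PV=CF/(1+0.0195)^t    t·PV
  1         6.25         6.1305         6.1305
  2         6.25         6.0132        12.0264
  3         6.25         5.8982        17.6946
  4         6.25         5.7854        23.1415
  5         6.25         5.6747        28.3736
  6     5,006.25     4,458.5039    26,751.0235
  Σ                  4,488.0058    26,838.3900
P = 4,488.0058; D_Mac = 5.98003 half-year periods = 2.99001 yrs; D_mod = 2.99001/(1+0.0195) = 2.93282 yrs.
ΔP/P ≈ -D_mod · Δy = -2.93282 × (+0.016) = -0.046925 = -4.6925%.

-4.69%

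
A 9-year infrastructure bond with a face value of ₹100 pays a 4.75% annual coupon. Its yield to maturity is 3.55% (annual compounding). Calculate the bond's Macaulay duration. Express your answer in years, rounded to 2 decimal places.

Periodic yield y = 0.0355. Discount each cash flow and weight by its year:
  t   CF        PV=CF/(1+0.0355)^t    t·PV
  1         4.75         4.5872         4.5872
  2         4.75         4.4299         8.8598
  3         4.75         4.2780        12.8341
  4         4.75         4.1314        16.5254
  5         4.75         3.9897        19.9486
  6         4.75         3.8529        23.1177
  7         4.75         3.7209        26.0460
  8         4.75         3.5933        28.7464
  9       104.75        76.5250       688.7246
  Σ                    109.1082       829.3898
Price P = Σ PV = 109.1082.
Macaulay duration = Σ(t·PV) / P = 829.3898 / 109.1082 = 7.60153 years.

7.60 years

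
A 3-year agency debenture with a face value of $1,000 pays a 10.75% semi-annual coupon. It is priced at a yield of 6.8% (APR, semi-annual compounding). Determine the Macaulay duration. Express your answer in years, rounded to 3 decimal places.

Periodic yield y = 0.034. Discount each cash flow and weight by its period:
  t   CF        PV=CF/(1+0.034)^t    t·PV
  1        53.75        51.9826        51.9826
  2        53.75        50.2733       100.5466
  3        53.75        48.6202       145.8606
  4        53.75        47.0215       188.0859
  5        53.75        45.4753       227.3766
  6     1,053.75       862.2126     5,173.2755
  Σ                  1,105.5855     5,887.1278
Price P = Σ PV = 1,105.5855.
Macaulay duration = Σ(t·PV) / P = 5,887.1278 / 1,105.5855 = 5.32490 half-year periods.
In years: 5.32490 / 2 = 2.66245 years.

2.662 years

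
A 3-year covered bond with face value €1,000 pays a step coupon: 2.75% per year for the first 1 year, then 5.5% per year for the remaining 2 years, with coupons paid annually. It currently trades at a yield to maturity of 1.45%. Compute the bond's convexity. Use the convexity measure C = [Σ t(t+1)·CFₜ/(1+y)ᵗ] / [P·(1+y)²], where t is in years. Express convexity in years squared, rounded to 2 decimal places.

11.13

With y = 0.0145:
  t   CF        PV=CF/(1+0.0145)^t    t·PV        t(t+1)·PV
  1        27.50        27.1069        27.1069          54.2139
  2        55.00        53.4390       106.8781         320.6342
  3     1,055.00     1,010.4069     3,031.2207      12,124.8829
  Σ                  1,090.9529     3,165.2057      12,499.7310
P = 1,090.9529.
Convexity = Σ t(t+1)·PV / [P·(1+y)²] = 12,499.7310 / (1,090.9529 × 1.029210) = 11.13245.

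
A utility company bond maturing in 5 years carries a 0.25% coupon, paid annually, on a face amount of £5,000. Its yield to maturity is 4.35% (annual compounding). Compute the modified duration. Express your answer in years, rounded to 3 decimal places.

4.765 years

Periodic yield y = 0.0435. First find Macaulay duration:
  t   CF        PV=CF/(1+0.0435)^t    t·PV
  1        12.50        11.9789        11.9789
  2        12.50        11.4796        22.9591
  3        12.50        11.0010        33.0030
  4        12.50        10.5424        42.1697
  5     5,012.50     4,051.2787    20,256.3934
  Σ                  4,096.2806    20,366.5041
P = 4,096.2806; Macaulay duration = 20,366.5041 / 4,096.2806 = 4.97195 years.
Modified duration = D_Mac / (1 + y) = 4.97195 / 1.0435 = 4.76469 years.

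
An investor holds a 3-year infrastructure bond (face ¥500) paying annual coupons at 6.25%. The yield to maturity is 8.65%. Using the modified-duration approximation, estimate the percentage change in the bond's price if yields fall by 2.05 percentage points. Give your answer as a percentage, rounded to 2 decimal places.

Periodic yield y = 0.0865. Modified duration first:
  t   CF        PV=CF/(1+0.0865)^t    t·PV
  1        31.25        28.7621        28.7621
  2        31.25        26.4722        52.9445
  3       531.25       414.1997     1,242.5990
  Σ                    469.4340     1,324.3056
P = 469.4340; D_Mac = 2.82107 yrs; D_mod = 2.82107/(1+0.0865) = 2.59647 yrs.
ΔP/P ≈ -D_mod · Δy = -2.59647 × (-0.0205) = +0.053228 = +5.3228%.

+5.32%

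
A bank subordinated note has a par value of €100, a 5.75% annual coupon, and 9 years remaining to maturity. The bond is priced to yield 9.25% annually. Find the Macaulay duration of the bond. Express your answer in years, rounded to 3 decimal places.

7.026 years

Periodic yield y = 0.0925. Discount each cash flow and weight by its year:
  t   CF        PV=CF/(1+0.0925)^t    t·PV
  1         5.75         5.2632         5.2632
  2         5.75         4.8175         9.6351
  3         5.75         4.4096        13.2289
  4         5.75         4.0363        16.1451
  5         5.75         3.6945        18.4727
  6         5.75         3.3817        20.2904
  7         5.75         3.0954        21.6678
  8         5.75         2.8333        22.6666
  9       105.75        47.6966       429.2693
  Σ                     79.2282       556.6392
Price P = Σ PV = 79.2282.
Macaulay duration = Σ(t·PV) / P = 556.6392 / 79.2282 = 7.02577 years.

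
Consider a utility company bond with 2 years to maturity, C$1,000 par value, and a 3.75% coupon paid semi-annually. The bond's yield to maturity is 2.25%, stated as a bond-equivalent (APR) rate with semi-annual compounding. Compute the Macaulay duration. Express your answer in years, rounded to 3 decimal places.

Periodic yield y = 0.01125. Discount each cash flow and weight by its period:
  t   CF        PV=CF/(1+0.01125)^t    t·PV
  1        18.75        18.5414        18.5414
  2        18.75        18.3351        36.6703
  3        18.75        18.1312        54.3935
  4     1,018.75       974.1672     3,896.6686
  Σ                  1,029.1749     4,006.2738
Price P = Σ PV = 1,029.1749.
Macaulay duration = Σ(t·PV) / P = 4,006.2738 / 1,029.1749 = 3.89270 half-year periods.
In years: 3.89270 / 2 = 1.94635 years.

1.946 years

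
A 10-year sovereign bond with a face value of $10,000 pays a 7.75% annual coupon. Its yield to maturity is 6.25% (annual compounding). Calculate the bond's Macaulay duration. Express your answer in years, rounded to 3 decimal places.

Periodic yield y = 0.0625. Discount each cash flow and weight by its year:
  t   CF        PV=CF/(1+0.0625)^t    t·PV
  1       775.00       729.4118       729.4118
  2       775.00       686.5052     1,373.0104
  3       775.00       646.1225     1,938.3676
  4       775.00       608.1153     2,432.4613
  5       775.00       572.3438     2,861.7192
  6       775.00       538.6766     3,232.0593
  7       775.00       506.9897     3,548.9279
  8       775.00       477.1668     3,817.3342
  9       775.00       449.0981     4,041.8832
  10   10,775.00     5,876.6238    58,766.2383
  Σ                 11,091.0536    82,741.4130
Price P = Σ PV = 11,091.0536.
Macaulay duration = Σ(t·PV) / P = 82,741.4130 / 11,091.0536 = 7.46019 years.

7.460 years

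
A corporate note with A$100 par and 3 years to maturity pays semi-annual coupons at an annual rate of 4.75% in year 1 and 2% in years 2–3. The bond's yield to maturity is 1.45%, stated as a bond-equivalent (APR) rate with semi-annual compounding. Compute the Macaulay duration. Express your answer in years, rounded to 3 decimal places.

2.871 years

Periodic yield y = 0.00725. Discount each cash flow and weight by its period:
  t   CF        PV=CF/(1+0.00725)^t    t·PV
  1        2.375         2.3579         2.3579
  2        2.375         2.3409         4.6819
  3        1.000         0.9786         2.9357
  4        1.000         0.9715         3.8861
  5        1.000         0.9645         4.8226
  6      101.000        96.7159       580.2952
  Σ                    104.3293       598.9793
Price P = Σ PV = 104.3293.
Macaulay duration = Σ(t·PV) / P = 598.9793 / 104.3293 = 5.74124 half-year periods.
In years: 5.74124 / 2 = 2.87062 years.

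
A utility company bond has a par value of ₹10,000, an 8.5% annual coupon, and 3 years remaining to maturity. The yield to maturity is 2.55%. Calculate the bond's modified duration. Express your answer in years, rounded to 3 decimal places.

2.720 years

Periodic yield y = 0.0255. First find Macaulay duration:
  t   CF        PV=CF/(1+0.0255)^t    t·PV
  1       850.00       828.8640       828.8640
  2       850.00       808.2535     1,616.5070
  3    10,850.00    10,060.5736    30,181.7209
  Σ                 11,697.6911    32,627.0919
P = 11,697.6911; Macaulay duration = 32,627.0919 / 11,697.6911 = 2.78919 years.
Modified duration = D_Mac / (1 + y) = 2.78919 / 1.0255 = 2.71983 years.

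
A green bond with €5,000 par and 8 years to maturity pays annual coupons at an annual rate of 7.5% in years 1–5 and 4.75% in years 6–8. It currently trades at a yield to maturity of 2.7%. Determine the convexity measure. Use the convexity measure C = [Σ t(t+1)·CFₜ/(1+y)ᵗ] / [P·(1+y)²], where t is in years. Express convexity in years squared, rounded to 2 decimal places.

With y = 0.027:
  t   CF        PV=CF/(1+0.027)^t    t·PV        t(t+1)·PV
  1       375.00       365.1412       365.1412         730.2824
  2       375.00       355.5416       711.0831       2,133.2494
  3       375.00       346.1943     1,038.5830       4,154.3318
  4       375.00       337.0928     1,348.3713       6,741.8563
  5       375.00       328.2306     1,641.1529       9,846.9176
  6       237.50       202.4142     1,214.4851       8,501.3959
  7       237.50       197.0927     1,379.6488      11,037.1904
  8     5,237.50     4,232.1445    33,857.1560     304,714.4037
  Σ                  6,363.8518    41,555.6214     347,859.6276
P = 6,363.8518.
Convexity = Σ t(t+1)·PV / [P·(1+y)²] = 347,859.6276 / (6,363.8518 × 1.054729) = 51.82545.

51.83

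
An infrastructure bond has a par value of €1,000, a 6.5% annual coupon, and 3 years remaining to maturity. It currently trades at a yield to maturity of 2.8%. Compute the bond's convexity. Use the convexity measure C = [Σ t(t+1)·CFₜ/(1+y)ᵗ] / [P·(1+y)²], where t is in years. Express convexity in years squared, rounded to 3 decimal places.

With y = 0.028:
  t   CF        PV=CF/(1+0.028)^t    t·PV        t(t+1)·PV
  1        65.00        63.2296        63.2296         126.4591
  2        65.00        61.5074       123.0147         369.0442
  3     1,065.00       980.3254     2,940.9763      11,763.9050
  Σ                  1,105.0624     3,127.2206      12,259.4084
P = 1,105.0624.
Convexity = Σ t(t+1)·PV / [P·(1+y)²] = 12,259.4084 / (1,105.0624 × 1.056784) = 10.49776.

10.498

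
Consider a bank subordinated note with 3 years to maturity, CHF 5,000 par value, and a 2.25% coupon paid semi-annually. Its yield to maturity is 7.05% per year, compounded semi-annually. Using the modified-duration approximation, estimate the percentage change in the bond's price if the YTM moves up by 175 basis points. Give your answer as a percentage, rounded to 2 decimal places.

-4.92%

Periodic yield y = 0.03525. Modified duration first:
  t   CF        PV=CF/(1+0.03525)^t    t·PV
  1        56.25        54.3347        54.3347
  2        56.25        52.4846       104.9692
  3        56.25        50.6975       152.0926
  4        56.25        48.9713       195.8852
  5        56.25        47.3038       236.5192
  6     5,056.25     4,107.3064    24,643.8385
  Σ                  4,361.0984    25,387.6394
P = 4,361.0984; D_Mac = 5.82139 half-year periods = 2.91069 yrs; D_mod = 2.91069/(1+0.03525) = 2.81158 yrs.
ΔP/P ≈ -D_mod · Δy = -2.81158 × (+0.0175) = -0.049203 = -4.9203%.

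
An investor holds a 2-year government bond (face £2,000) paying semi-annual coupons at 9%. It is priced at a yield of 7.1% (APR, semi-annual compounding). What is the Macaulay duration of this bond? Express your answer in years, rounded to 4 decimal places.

1.8769 years

Periodic yield y = 0.0355. Discount each cash flow and weight by its period:
  t   CF        PV=CF/(1+0.0355)^t    t·PV
  1        90.00        86.9145        86.9145
  2        90.00        83.9348       167.8697
  3        90.00        81.0573       243.1719
  4     2,090.00     1,817.7991     7,271.1962
  Σ                  2,069.7057     7,769.1524
Price P = Σ PV = 2,069.7057.
Macaulay duration = Σ(t·PV) / P = 7,769.1524 / 2,069.7057 = 3.75375 half-year periods.
In years: 3.75375 / 2 = 1.87687 years.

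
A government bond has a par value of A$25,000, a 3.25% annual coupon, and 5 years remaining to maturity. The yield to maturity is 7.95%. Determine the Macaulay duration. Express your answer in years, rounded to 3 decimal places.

Periodic yield y = 0.0795. Discount each cash flow and weight by its year:
  t   CF        PV=CF/(1+0.0795)^t    t·PV
  1       812.50       752.6633       752.6633
  2       812.50       697.2332     1,394.4665
  3       812.50       645.8853     1,937.6560
  4       812.50       598.3190     2,393.2759
  5    25,812.50    17,608.2759    88,041.3797
  Σ                 20,302.3768    94,519.4414
Price P = Σ PV = 20,302.3768.
Macaulay duration = Σ(t·PV) / P = 94,519.4414 / 20,302.3768 = 4.65559 years.

4.656 years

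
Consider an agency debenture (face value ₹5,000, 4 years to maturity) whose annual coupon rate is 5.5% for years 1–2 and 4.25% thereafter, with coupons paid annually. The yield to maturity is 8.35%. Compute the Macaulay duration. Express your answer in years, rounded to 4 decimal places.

Periodic yield y = 0.0835. Discount each cash flow and weight by its year:
  t   CF        PV=CF/(1+0.0835)^t    t·PV
  1       275.00       253.8071       253.8071
  2       275.00       234.2474       468.4949
  3       212.50       167.0599       501.1797
  4     5,212.50     3,782.0773    15,128.3094
  Σ                  4,437.1918    16,351.7910
Price P = Σ PV = 4,437.1918.
Macaulay duration = Σ(t·PV) / P = 16,351.7910 / 4,437.1918 = 3.68517 years.

3.6852 years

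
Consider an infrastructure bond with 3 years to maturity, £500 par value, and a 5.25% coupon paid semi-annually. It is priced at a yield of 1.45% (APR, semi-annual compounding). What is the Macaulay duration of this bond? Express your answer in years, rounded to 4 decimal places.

Periodic yield y = 0.00725. Discount each cash flow and weight by its period:
  t   CF        PV=CF/(1+0.00725)^t    t·PV
  1       13.125        13.0305        13.0305
  2       13.125        12.9367        25.8735
  3       13.125        12.8436        38.5309
  4       13.125        12.7512        51.0047
  5       13.125        12.6594        63.2970
  6      513.125       491.3597     2,948.1581
  Σ                    555.5811     3,139.8946
Price P = Σ PV = 555.5811.
Macaulay duration = Σ(t·PV) / P = 3,139.8946 / 555.5811 = 5.65155 half-year periods.
In years: 5.65155 / 2 = 2.82578 years.

2.8258 years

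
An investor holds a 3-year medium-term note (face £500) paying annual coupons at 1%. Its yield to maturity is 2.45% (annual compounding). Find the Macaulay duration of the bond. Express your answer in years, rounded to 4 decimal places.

2.9697 years

Periodic yield y = 0.0245. Discount each cash flow and weight by its year:
  t   CF        PV=CF/(1+0.0245)^t    t·PV
  1         5.00         4.8804         4.8804
  2         5.00         4.7637         9.5274
  3       505.00       469.6296     1,408.8889
  Σ                    479.2738     1,423.2968
Price P = Σ PV = 479.2738.
Macaulay duration = Σ(t·PV) / P = 1,423.2968 / 479.2738 = 2.96969 years.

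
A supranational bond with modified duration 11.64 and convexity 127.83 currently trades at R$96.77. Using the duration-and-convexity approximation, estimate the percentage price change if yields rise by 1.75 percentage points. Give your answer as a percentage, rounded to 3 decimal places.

-18.413%

Duration effect: -D_mod·Δy = -11.64 × (+0.0175) = -0.203700
Convexity effect: ½·C·(Δy)² = 0.5 × 127.83 × (0.0175)² = +0.01957396875
ΔP/P ≈ -0.203700 + 0.01957396875 = -0.18412603125
= -18.412603125%.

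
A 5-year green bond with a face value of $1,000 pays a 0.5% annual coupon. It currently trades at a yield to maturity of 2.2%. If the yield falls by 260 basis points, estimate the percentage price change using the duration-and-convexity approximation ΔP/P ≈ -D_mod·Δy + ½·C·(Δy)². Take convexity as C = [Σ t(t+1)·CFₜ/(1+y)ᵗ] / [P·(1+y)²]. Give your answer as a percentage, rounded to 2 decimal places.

+13.55%

With y = 0.022:
  t   CF        PV=CF/(1+0.022)^t    t·PV        t(t+1)·PV
  1         5.00         4.8924         4.8924           9.7847
  2         5.00         4.7871         9.5741          28.7223
  3         5.00         4.6840        14.0520          56.2081
  4         5.00         4.5832        18.3327          91.6635
  5     1,005.00       901.3876     4,506.9380      27,041.6282
  Σ                    920.3342     4,553.7892      27,228.0068
P = 920.3342; D_Mac = 4.94797 yrs; D_mod = 4.84146 yrs; C = 28.32491.
Duration effect: -4.84146 × (-0.026) = +0.125878
Convexity effect: 0.5 × 28.32491 × (-0.026)² = +0.0095738
ΔP/P ≈ +0.125878 + 0.0095738 = +0.135452 = +13.5452%.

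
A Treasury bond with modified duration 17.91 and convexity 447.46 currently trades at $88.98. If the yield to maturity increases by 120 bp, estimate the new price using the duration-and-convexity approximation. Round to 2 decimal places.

Duration effect: -D_mod·Δy = -17.91 × (+0.012) = -0.214920
Convexity effect: ½·C·(Δy)² = 0.5 × 447.46 × (0.012)² = +0.03221712
ΔP/P ≈ -0.214920 + 0.03221712 = -0.18270288
New price ≈ 88.98 × (1 - 0.18270288) = 72.7230977376.

$72.72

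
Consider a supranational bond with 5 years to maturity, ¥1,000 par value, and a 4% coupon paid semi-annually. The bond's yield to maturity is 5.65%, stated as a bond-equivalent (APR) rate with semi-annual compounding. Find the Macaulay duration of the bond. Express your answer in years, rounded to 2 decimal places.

Periodic yield y = 0.02825. Discount each cash flow and weight by its period:
  t   CF        PV=CF/(1+0.02825)^t    t·PV
  1        20.00        19.4505        19.4505
  2        20.00        18.9161        37.8323
  3        20.00        18.3964        55.1893
  4        20.00        17.8910        71.5641
  5        20.00        17.3995        86.9974
  6        20.00        16.9215       101.5287
  7        20.00        16.4566       115.1959
  8        20.00        16.0044       128.0355
  9        20.00        15.5647       140.0826
  10    1,020.00       771.9923     7,719.9234
  Σ                    928.9931     8,475.7996
Price P = Σ PV = 928.9931.
Macaulay duration = Σ(t·PV) / P = 8,475.7996 / 928.9931 = 9.12364 half-year periods.
In years: 9.12364 / 2 = 4.56182 years.

4.56 years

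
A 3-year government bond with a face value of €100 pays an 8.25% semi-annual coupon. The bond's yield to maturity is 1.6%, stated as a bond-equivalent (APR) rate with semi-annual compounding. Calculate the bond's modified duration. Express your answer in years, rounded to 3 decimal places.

2.724 years

Periodic yield y = 0.008. First find Macaulay duration:
  t   CF        PV=CF/(1+0.008)^t    t·PV
  1        4.125         4.0923         4.0923
  2        4.125         4.0598         8.1196
  3        4.125         4.0276        12.0827
  4        4.125         3.9956        15.9824
  5        4.125         3.9639        19.8194
  6      104.125        99.2640       595.5841
  Σ                    119.4031       655.6804
P = 119.4031; Macaulay duration = 655.6804 / 119.4031 = 5.49132 half-year periods = 2.74566 years.
Modified duration = D_Mac / (1 + y) = 2.74566 / 1.008 = 2.72387 years.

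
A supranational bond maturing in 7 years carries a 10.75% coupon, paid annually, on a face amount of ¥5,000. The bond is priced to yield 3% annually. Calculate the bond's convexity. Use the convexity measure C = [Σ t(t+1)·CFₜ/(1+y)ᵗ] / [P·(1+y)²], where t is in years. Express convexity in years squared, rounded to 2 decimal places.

38.71

With y = 0.03:
  t   CF        PV=CF/(1+0.03)^t    t·PV        t(t+1)·PV
  1       537.50       521.8447       521.8447       1,043.6893
  2       537.50       506.6453     1,013.2906       3,039.8718
  3       537.50       491.8886     1,475.6659       5,902.6637
  4       537.50       477.5618     1,910.2472       9,551.2358
  5       537.50       463.6522     2,318.2611      13,909.5666
  6       537.50       450.1478     2,700.8867      18,906.2071
  7     5,537.50     4,502.4942    31,517.4597     252,139.6777
  Σ                  7,414.2346    41,457.6559     304,492.9120
P = 7,414.2346.
Convexity = Σ t(t+1)·PV / [P·(1+y)²] = 304,492.9120 / (7,414.2346 × 1.060900) = 38.71118.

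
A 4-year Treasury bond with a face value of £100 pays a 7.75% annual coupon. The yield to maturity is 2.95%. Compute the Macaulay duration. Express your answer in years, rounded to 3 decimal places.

Periodic yield y = 0.0295. Discount each cash flow and weight by its year:
  t   CF        PV=CF/(1+0.0295)^t    t·PV
  1         7.75         7.5279         7.5279
  2         7.75         7.3122        14.6244
  3         7.75         7.1027        21.3081
  4       107.75        95.9206       383.6824
  Σ                    117.8634       427.1428
Price P = Σ PV = 117.8634.
Macaulay duration = Σ(t·PV) / P = 427.1428 / 117.8634 = 3.62405 years.

3.624 years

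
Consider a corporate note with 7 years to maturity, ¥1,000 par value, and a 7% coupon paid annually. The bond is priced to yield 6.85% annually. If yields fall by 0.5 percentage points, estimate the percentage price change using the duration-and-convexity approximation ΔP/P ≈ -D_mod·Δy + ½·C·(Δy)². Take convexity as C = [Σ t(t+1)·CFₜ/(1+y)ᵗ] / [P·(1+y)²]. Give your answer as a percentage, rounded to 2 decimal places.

+2.75%

With y = 0.0685:
  t   CF        PV=CF/(1+0.0685)^t    t·PV        t(t+1)·PV
  1        70.00        65.5124        65.5124         131.0248
  2        70.00        61.3125       122.6250         367.8750
  3        70.00        57.3818       172.1455         688.5821
  4        70.00        53.7032       214.8127       1,074.0634
  5        70.00        50.2603       251.3017       1,507.8101
  6        70.00        47.0382       282.2293       1,975.6052
  7     1,070.00       672.9179     4,710.4254      37,683.4034
  Σ                  1,008.1264     5,819.0520      43,428.3640
P = 1,008.1264; D_Mac = 5.77215 yrs; D_mod = 5.40210 yrs; C = 37.73197.
Duration effect: -5.40210 × (-0.005) = +0.027011
Convexity effect: 0.5 × 37.73197 × (-0.005)² = +0.0004716
ΔP/P ≈ +0.027011 + 0.0004716 = +0.027482 = +2.7482%.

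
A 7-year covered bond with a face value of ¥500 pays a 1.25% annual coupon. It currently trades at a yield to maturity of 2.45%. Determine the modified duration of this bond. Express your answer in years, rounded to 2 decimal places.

Periodic yield y = 0.0245. First find Macaulay duration:
  t   CF        PV=CF/(1+0.0245)^t    t·PV
  1         6.25         6.1005         6.1005
  2         6.25         5.9546        11.9093
  3         6.25         5.8122        17.4367
  4         6.25         5.6733        22.6930
  5         6.25         5.5376        27.6879
  6         6.25         5.4052        32.4309
  7       506.25       427.3476     2,991.4334
  Σ                    461.8311     3,109.6918
P = 461.8311; Macaulay duration = 3,109.6918 / 461.8311 = 6.73340 years.
Modified duration = D_Mac / (1 + y) = 6.73340 / 1.0245 = 6.57237 years.

6.57 years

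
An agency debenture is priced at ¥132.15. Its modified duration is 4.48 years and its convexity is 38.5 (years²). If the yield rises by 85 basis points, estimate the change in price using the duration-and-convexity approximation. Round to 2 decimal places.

Duration effect: -D_mod·Δy = -4.48 × (+0.0085) = -0.038080
Convexity effect: ½·C·(Δy)² = 0.5 × 38.5 × (0.0085)² = +0.0013908125
ΔP/P ≈ -0.038080 + 0.0013908125 = -0.0366891875
ΔP ≈ 132.15 × (-0.0366891875) = -4.848476128125.

-¥4.85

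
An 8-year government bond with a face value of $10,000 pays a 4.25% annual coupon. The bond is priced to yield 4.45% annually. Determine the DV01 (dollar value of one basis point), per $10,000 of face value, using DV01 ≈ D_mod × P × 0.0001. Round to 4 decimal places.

Periodic yield y = 0.0445.
  t   CF        PV=CF/(1+0.0445)^t    t·PV
  1       425.00       406.8933       406.8933
  2       425.00       389.5579       779.1158
  3       425.00       372.9612     1,118.8835
  4       425.00       357.0715     1,428.2859
  5       425.00       341.8588     1,709.2938
  6       425.00       327.2942     1,963.7650
  7       425.00       313.3501     2,193.4506
  8    10,425.00     7,358.8256    58,870.6046
  Σ                  9,867.8124    68,470.2924
P = 9,867.8124; D_Mac = 6.93875 yrs; D_mod = 6.64313 yrs.
DV01 ≈ 6.64313 × 9,867.8124 × 0.0001 = 6.555318.

$6.5553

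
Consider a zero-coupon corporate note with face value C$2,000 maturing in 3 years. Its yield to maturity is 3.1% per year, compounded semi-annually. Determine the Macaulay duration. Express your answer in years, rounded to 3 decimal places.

3.000 years

A zero-coupon bond has a single cash flow at maturity, so its Macaulay duration equals its maturity: 3 years.
(Equivalently: 6 semi-annual periods ÷ 2 = 3 years.)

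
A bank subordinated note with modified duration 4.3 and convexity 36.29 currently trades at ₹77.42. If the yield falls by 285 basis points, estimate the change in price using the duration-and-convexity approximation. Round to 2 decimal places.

Duration effect: -D_mod·Δy = -4.3 × (-0.0285) = +0.122550
Convexity effect: ½·C·(Δy)² = 0.5 × 36.29 × (-0.0285)² = +0.01473827625
ΔP/P ≈ +0.122550 + 0.01473827625 = +0.13728827625
ΔP ≈ 77.42 × (+0.13728827625) = +10.628858347275.

+₹10.63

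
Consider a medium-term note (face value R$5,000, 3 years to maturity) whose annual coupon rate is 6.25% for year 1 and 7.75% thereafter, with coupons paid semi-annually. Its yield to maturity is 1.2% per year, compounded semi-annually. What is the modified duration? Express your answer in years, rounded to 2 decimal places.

2.77 years

Periodic yield y = 0.006. First find Macaulay duration:
  t   CF        PV=CF/(1+0.006)^t    t·PV
  1       156.25       155.3181       155.3181
  2       156.25       154.3917       308.7835
  3       193.75       190.3039       570.9118
  4       193.75       189.1689       756.6757
  5       193.75       188.0407       940.2034
  6     5,193.75     5,010.6395    30,063.8369
  Σ                  5,887.8629    32,795.7294
P = 5,887.8629; Macaulay duration = 32,795.7294 / 5,887.8629 = 5.57006 half-year periods = 2.78503 years.
Modified duration = D_Mac / (1 + y) = 2.78503 / 1.006 = 2.76842 years.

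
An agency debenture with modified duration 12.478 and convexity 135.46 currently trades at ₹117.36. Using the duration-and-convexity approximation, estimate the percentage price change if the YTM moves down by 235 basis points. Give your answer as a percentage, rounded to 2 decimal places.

Duration effect: -D_mod·Δy = -12.478 × (-0.0235) = +0.293233
Convexity effect: ½·C·(Δy)² = 0.5 × 135.46 × (-0.0235)² = +0.0374038925
ΔP/P ≈ +0.293233 + 0.0374038925 = +0.3306368925
= +33.06368925%.

+33.06%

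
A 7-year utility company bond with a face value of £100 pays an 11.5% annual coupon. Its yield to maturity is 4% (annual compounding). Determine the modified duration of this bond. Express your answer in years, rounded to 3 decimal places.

5.286 years

Periodic yield y = 0.04. First find Macaulay duration:
  t   CF        PV=CF/(1+0.04)^t    t·PV
  1        11.50        11.0577        11.0577
  2        11.50        10.6324        21.2648
  3        11.50        10.2235        30.6704
  4        11.50         9.8302        39.3210
  5        11.50         9.4522        47.2608
  6        11.50         9.0886        54.5317
  7       111.50        84.7308       593.1159
  Σ                    145.0154       797.2222
P = 145.0154; Macaulay duration = 797.2222 / 145.0154 = 5.49750 years.
Modified duration = D_Mac / (1 + y) = 5.49750 / 1.04 = 5.28606 years.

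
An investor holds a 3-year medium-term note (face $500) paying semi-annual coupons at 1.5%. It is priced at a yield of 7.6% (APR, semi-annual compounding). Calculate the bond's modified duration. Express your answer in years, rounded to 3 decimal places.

2.831 years

Periodic yield y = 0.038. First find Macaulay duration:
  t   CF        PV=CF/(1+0.038)^t    t·PV
  1         3.75         3.6127         3.6127
  2         3.75         3.4805         6.9609
  3         3.75         3.3530        10.0591
  4         3.75         3.2303        12.9212
  5         3.75         3.1120        15.5602
  6       503.75       402.7457     2,416.4743
  Σ                    419.5343     2,465.5885
P = 419.5343; Macaulay duration = 2,465.5885 / 419.5343 = 5.87697 half-year periods = 2.93848 years.
Modified duration = D_Mac / (1 + y) = 2.93848 / 1.038 = 2.83091 years.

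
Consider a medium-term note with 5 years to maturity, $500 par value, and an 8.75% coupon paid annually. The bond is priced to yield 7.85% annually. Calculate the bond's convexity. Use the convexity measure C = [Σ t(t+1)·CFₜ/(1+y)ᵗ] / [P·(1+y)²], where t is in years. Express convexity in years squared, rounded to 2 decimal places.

20.83

With y = 0.0785:
  t   CF        PV=CF/(1+0.0785)^t    t·PV        t(t+1)·PV
  1        43.75        40.5656        40.5656          81.1312
  2        43.75        37.6130        75.2260         225.6779
  3        43.75        34.8753       104.6258         418.5033
  4        43.75        32.3368       129.3473         646.7366
  5       543.75       372.6478     1,863.2388      11,179.4330
  Σ                    518.0385     2,213.0035      12,551.4820
P = 518.0385.
Convexity = Σ t(t+1)·PV / [P·(1+y)²] = 12,551.4820 / (518.0385 × 1.163162) = 20.83017.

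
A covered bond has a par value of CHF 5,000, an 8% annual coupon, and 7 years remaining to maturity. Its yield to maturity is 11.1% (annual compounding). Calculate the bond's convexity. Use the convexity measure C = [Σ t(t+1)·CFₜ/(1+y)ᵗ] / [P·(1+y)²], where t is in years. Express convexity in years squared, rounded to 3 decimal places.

32.653

With y = 0.111:
  t   CF        PV=CF/(1+0.111)^t    t·PV        t(t+1)·PV
  1       400.00       360.0360       360.0360         720.0720
  2       400.00       324.0648       648.1296       1,944.3889
  3       400.00       291.6875       875.0625       3,500.2500
  4       400.00       262.5450     1,050.1800       5,250.9000
  5       400.00       236.3141     1,181.5707       7,089.4240
  6       400.00       212.7040     1,276.2239       8,933.5676
  7     5,400.00     2,584.6119    18,092.2836     144,738.2690
  Σ                  4,271.9634    23,483.4864     172,176.8714
P = 4,271.9634.
Convexity = Σ t(t+1)·PV / [P·(1+y)²] = 172,176.8714 / (4,271.9634 × 1.234321) = 32.65271.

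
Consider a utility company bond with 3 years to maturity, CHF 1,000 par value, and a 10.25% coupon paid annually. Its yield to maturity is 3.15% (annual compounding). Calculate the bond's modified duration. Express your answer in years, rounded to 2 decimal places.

Periodic yield y = 0.0315. First find Macaulay duration:
  t   CF        PV=CF/(1+0.0315)^t    t·PV
  1       102.50        99.3698        99.3698
  2       102.50        96.3353       192.6706
  3     1,102.50     1,004.5485     3,013.6454
  Σ                  1,200.2536     3,305.6859
P = 1,200.2536; Macaulay duration = 3,305.6859 / 1,200.2536 = 2.75416 years.
Modified duration = D_Mac / (1 + y) = 2.75416 / 1.0315 = 2.67005 years.

2.67 years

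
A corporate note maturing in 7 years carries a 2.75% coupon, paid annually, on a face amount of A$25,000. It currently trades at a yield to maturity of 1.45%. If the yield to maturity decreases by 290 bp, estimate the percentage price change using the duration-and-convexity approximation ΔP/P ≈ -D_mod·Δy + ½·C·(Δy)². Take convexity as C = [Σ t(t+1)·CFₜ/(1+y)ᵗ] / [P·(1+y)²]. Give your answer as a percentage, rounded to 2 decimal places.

With y = 0.0145:
  t   CF        PV=CF/(1+0.0145)^t    t·PV        t(t+1)·PV
  1       687.50       677.6737       677.6737       1,355.3475
  2       687.50       667.9879     1,335.9758       4,007.9274
  3       687.50       658.4405     1,975.3216       7,901.2862
  4       687.50       649.0296     2,596.1184      12,980.5918
  5       687.50       639.7532     3,198.7658      19,192.5951
  6       687.50       630.6093     3,783.6560      26,485.5920
  7    25,687.50    23,225.0940   162,575.6577   1,300,605.2617
  Σ                 27,148.5882   176,143.1690   1,372,528.6017
P = 27,148.5882; D_Mac = 6.48812 yrs; D_mod = 6.39538 yrs; C = 49.12132.
Duration effect: -6.39538 × (-0.029) = +0.185466
Convexity effect: 0.5 × 49.12132 × (-0.029)² = +0.0206555
ΔP/P ≈ +0.185466 + 0.0206555 = +0.206122 = +20.6122%.

+20.61%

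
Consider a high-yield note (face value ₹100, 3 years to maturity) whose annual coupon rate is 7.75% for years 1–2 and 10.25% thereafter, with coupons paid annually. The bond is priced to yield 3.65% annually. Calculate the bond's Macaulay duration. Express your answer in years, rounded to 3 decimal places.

2.805 years

Periodic yield y = 0.0365. Discount each cash flow and weight by its year:
  t   CF        PV=CF/(1+0.0365)^t    t·PV
  1         7.75         7.4771         7.4771
  2         7.75         7.2138        14.4276
  3       110.25        99.0081       297.0243
  Σ                    113.6990       318.9289
Price P = Σ PV = 113.6990.
Macaulay duration = Σ(t·PV) / P = 318.9289 / 113.6990 = 2.80503 years.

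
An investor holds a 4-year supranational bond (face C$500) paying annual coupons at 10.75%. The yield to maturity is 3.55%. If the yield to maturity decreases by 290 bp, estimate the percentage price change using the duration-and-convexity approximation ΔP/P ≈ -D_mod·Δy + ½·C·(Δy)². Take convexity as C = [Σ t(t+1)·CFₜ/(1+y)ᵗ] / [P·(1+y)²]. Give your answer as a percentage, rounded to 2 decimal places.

+10.51%

With y = 0.0355:
  t   CF        PV=CF/(1+0.0355)^t    t·PV        t(t+1)·PV
  1        53.75        51.9073        51.9073         103.8146
  2        53.75        50.1278       100.2555         300.7665
  3        53.75        48.4092       145.2277         580.9107
  4       553.75       481.6298     1,926.5191       9,632.5955
  Σ                    632.0740     2,223.9096      10,618.0873
P = 632.0740; D_Mac = 3.51843 yrs; D_mod = 3.39781 yrs; C = 15.66672.
Duration effect: -3.39781 × (-0.029) = +0.098536
Convexity effect: 0.5 × 15.66672 × (-0.029)² = +0.0065879
ΔP/P ≈ +0.098536 + 0.0065879 = +0.105124 = +10.5124%.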